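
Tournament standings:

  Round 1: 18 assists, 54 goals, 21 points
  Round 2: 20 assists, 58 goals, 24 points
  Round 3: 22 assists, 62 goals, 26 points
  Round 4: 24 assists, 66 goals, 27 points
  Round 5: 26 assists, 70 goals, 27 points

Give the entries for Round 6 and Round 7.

Assists goes 18, 20, 22, 24, 26 → 28 → 30 (+2 each step).
Goals: +4 each step; 54, 58, 62, 66, 70 → 74 → 78.
Points — differences are 3, 2, 1, … (decreasing by 1 each time): 21, 24, 26, 27, 27 → 26 → 24.
Putting the parts together: 28 assists, 74 goals, 26 points and then 30 assists, 78 goals, 24 points.

28 assists, 74 goals, 26 points; 30 assists, 78 goals, 24 points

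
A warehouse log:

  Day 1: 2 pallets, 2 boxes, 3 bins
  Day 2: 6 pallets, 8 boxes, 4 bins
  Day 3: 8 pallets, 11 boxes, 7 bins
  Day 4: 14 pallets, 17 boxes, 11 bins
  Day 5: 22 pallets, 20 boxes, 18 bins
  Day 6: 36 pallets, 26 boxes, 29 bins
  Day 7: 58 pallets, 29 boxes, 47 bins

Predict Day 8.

94 pallets, 35 boxes, 76 bins

Pallets: each term is the sum of the two before it, so 2, 6, 8, 14, 22, 36, 58 → 94.
Boxes: alternating steps +6, +3, +6, +3, …, so 2, 8, 11, 17, 20, 26, 29 → 35.
Bins — each term is the sum of the two before it: 3, 4, 7, 11, 18, 29, 47 → 76.
Putting it together: 94 pallets, 35 boxes, 76 bins.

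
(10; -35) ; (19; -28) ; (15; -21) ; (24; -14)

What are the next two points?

For the first part, alternating steps +9, −4, +9, −4, …: 10, 19, 15, 24 → 20 → 29.
For the second part, +7 each step: -35, -28, -21, -14 → -7 → 0.
Putting the parts together: (20; -7) and then (29; 0).

(20; -7), (29; 0)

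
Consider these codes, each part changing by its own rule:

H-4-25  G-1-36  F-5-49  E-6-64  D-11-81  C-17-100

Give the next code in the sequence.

B-28-121

Letter goes H, G, F, E, D, C → B (letters move back 1 place in the alphabet).
Second component — each term is the sum of the two before it: 4, 1, 5, 6, 11, 17 → 28.
Third component: 25, 36, 49, 64, 81, 100 → 121 (perfect squares: 5², 6², 7², …).
So the next code is B-28-121.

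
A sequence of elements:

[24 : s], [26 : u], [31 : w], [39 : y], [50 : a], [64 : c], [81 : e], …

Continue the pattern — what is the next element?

First value — differences are 2, 5, 8, … (increasing by 3 each time): 24, 26, 31, 39, 50, 64, 81 → 101.
Letter — letters move forward 2 places in the alphabet, wrapping Z→A: s, u, w, y, a, c, e → g.
So the next element is [101 : g].

[101 : g]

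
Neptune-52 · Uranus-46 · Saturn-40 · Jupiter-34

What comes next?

Planet: runs backward through the planets Mercury→Neptune; Neptune, Uranus, Saturn, Jupiter → Mars.
Second component — −6 each step: 52, 46, 40, 34 → 28.
So the next code is Mars-28.

Mars-28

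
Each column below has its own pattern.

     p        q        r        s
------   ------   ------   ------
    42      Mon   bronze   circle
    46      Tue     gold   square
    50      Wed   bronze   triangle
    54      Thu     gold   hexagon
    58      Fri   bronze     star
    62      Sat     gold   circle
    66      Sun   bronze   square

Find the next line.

70  Mon  gold  triangle

Column p goes 42, 46, 50, 54, 58, 62, 66 → 70 (+4 each step).
Column q — runs through the weekdays Mon→Sun: Mon, Tue, Wed, Thu, Fri, Sat, Sun → Mon.
Column r — alternates bronze ↔ gold: bronze, gold, bronze, gold, bronze, gold, bronze → gold.
Column s: repeats circle → square → triangle → hexagon → star, so circle, square, triangle, hexagon, star, circle, square → triangle.
Combining the parts gives 70  Mon  gold  triangle.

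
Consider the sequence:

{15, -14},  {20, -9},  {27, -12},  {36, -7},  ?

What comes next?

{47, -10}

First part: differences are 5, 7, 9, … (increasing by 2 each time), so 15, 20, 27, 36 → 47.
Second part: -14, -9, -12, -7 → -10 (alternating steps +5, −3, +5, −3, …).
Combining the parts gives {47, -10}.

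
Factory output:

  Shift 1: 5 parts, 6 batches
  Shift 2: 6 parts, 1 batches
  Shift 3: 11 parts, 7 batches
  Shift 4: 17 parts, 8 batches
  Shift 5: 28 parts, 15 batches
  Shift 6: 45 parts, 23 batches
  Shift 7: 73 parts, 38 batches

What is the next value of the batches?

61

Batches — each term is the sum of the two before it: 6, 1, 7, 8, 15, 23, 38 → 61.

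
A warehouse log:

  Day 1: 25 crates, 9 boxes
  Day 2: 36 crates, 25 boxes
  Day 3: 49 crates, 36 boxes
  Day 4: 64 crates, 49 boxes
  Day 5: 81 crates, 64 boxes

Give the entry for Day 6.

100 crates, 81 boxes

Crates: perfect squares: 5², 6², 7², …, so 25, 36, 49, 64, 81 → 100.
Boxes: always the previous value of the crates, so 9, 25, 36, 49, 64 → 81.
So the next line is 100 crates, 81 boxes.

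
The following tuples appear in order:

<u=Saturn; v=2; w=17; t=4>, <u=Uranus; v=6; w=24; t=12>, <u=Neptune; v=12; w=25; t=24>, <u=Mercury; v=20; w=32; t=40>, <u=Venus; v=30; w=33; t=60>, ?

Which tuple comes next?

U: runs through the planets Mercury→Neptune, so Saturn, Uranus, Neptune, Mercury, Venus → Earth.
V: differences are 4, 6, 8, … (increasing by 2 each time), so 2, 6, 12, 20, 30 → 42.
W: 17, 24, 25, 32, 33 → 40 (alternating steps +7, +1, +7, +1, …).
T: always 2 × the v; 4, 12, 24, 40, 60 → 84.
Combining the parts gives <u=Earth; v=42; w=40; t=84>.

<u=Earth; v=42; w=40; t=84>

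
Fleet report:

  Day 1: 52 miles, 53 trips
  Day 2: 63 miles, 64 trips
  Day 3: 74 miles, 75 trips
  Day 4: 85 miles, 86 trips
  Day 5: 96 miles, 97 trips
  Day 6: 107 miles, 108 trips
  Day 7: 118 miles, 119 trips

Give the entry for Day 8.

129 miles, 130 trips

Miles — +11 each step: 52, 63, 74, 85, 96, 107, 118 → 129.
Trips: +11 each step; 53, 64, 75, 86, 97, 108, 119 → 130.
So the next row is 129 miles, 130 trips.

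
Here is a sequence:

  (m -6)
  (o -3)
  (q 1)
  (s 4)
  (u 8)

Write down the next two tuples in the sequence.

Letter: letters move forward 2 places in the alphabet; m, o, q, s, u → w → y.
Second component goes -6, -3, 1, 4, 8 → 11 → 15 (alternating steps +3, +4, +3, +4, …).
Putting the parts together: (w 11) and then (y 15).

(w 11), (y 15)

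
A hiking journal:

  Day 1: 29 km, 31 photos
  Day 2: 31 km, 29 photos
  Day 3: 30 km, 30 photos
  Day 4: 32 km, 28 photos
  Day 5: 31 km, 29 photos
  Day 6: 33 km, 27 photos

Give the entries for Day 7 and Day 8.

Km: alternating steps +2, −1, +2, −1, …, so 29, 31, 30, 32, 31, 33 → 32 → 34.
Photos: together with the km always sums to 60, so 31, 29, 30, 28, 29, 27 → 28 → 26.
Putting the parts together: 32 km, 28 photos and then 34 km, 26 photos.

32 km, 28 photos; 34 km, 26 photos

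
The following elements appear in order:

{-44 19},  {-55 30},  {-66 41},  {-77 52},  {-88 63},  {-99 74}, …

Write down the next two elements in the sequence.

First value goes -44, -55, -66, -77, -88, -99 → -110 → -121 (−11 each step).
Second value: +11 each step; 19, 30, 41, 52, 63, 74 → 85 → 96.
Putting the parts together: {-110 85} and then {-121 96}.

{-110 85}, {-121 96}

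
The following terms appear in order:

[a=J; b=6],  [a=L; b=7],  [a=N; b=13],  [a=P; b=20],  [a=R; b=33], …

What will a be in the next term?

A: J, L, N, P, R → T (letters move forward 2 places in the alphabet).

T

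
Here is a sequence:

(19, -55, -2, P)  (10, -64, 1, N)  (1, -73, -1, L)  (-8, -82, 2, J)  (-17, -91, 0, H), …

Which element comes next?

(-26, -100, 3, F)

First part: 19, 10, 1, -8, -17 → -26 (−9 each step).
Second part: −9 each step; -55, -64, -73, -82, -91 → -100.
Third part: -2, 1, -1, 2, 0 → 3 (alternating steps +3, −2, +3, −2, …).
Letter: letters move back 2 places in the alphabet; P, N, L, J, H → F.
So the next element is (-26, -100, 3, F).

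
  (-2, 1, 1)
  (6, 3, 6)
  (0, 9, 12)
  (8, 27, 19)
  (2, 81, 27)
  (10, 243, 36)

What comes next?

For the first entry, alternating steps +8, −6, +8, −6, …: -2, 6, 0, 8, 2, 10 → 4.
Second entry goes 1, 3, 9, 27, 81, 243 → 729 (×3 each step).
For the third entry, differences are 5, 6, 7, … (increasing by 1 each time): 1, 6, 12, 19, 27, 36 → 46.
Putting it together: (4, 729, 46).

(4, 729, 46)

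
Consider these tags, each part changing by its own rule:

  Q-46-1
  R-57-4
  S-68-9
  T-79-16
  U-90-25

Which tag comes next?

V-101-36

Letter: letters move forward 1 place in the alphabet, so Q, R, S, T, U → V.
Second component: 46, 57, 68, 79, 90 → 101 (+11 each step).
Third component — perfect squares: 1², 2², 3², …: 1, 4, 9, 16, 25 → 36.
Putting it together: V-101-36.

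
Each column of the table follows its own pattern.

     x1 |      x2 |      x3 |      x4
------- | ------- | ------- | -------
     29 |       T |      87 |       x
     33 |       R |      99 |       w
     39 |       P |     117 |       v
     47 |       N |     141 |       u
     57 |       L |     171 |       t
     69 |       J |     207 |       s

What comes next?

For the column x1, differences are 4, 6, 8, … (increasing by 2 each time): 29, 33, 39, 47, 57, 69 → 83.
Column x2 — letters move back 2 places in the alphabet: T, R, P, N, L, J → H.
Column x3 goes 87, 99, 117, 141, 171, 207 → 249 (always 3 × the column x1).
Column x4 goes x, w, v, u, t, s → r (letters move back 1 place in the alphabet).
Combining the parts gives 83  H  249  r.

83  H  249  r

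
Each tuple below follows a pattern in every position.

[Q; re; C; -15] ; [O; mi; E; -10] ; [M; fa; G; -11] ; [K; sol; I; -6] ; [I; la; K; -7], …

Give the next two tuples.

[G; ti; M; -2], [E; do; O; -3]

First letter — letters move back 2 places in the alphabet: Q, O, M, K, I → G → E.
Note: runs through the solfège scale do→ti; re, mi, fa, sol, la → ti → do.
Second letter: letters move forward 2 places in the alphabet, so C, E, G, I, K → M → O.
Fourth entry: alternating steps +5, −1, +5, −1, …; -15, -10, -11, -6, -7 → -2 → -3.
Putting the parts together: [G; ti; M; -2] and then [E; do; O; -3].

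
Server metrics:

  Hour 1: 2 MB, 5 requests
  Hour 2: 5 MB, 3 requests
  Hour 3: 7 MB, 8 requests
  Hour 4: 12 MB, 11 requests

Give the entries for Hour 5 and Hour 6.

19 MB, 19 requests; 31 MB, 30 requests

MB: 2, 5, 7, 12 → 19 → 31 (each term is the sum of the two before it).
For the requests, each term is the sum of the two before it: 5, 3, 8, 11 → 19 → 30.
So the next two rows are 19 MB, 19 requests and 31 MB, 30 requests.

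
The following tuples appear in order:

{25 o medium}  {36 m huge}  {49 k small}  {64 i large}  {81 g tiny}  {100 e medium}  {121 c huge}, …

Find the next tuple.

{144 a small}

First value — perfect squares: 5², 6², 7², …: 25, 36, 49, 64, 81, 100, 121 → 144.
For the letter, letters move back 2 places in the alphabet: o, m, k, i, g, e, c → a.
Size: repeats medium → huge → small → large → tiny, so medium, huge, small, large, tiny, medium, huge → small.
So the next tuple is {144 a small}.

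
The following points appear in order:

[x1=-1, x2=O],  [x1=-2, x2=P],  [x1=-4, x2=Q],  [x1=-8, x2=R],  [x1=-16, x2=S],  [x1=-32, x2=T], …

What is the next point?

[x1=-64, x2=U]

X1: ×2 each step; -1, -2, -4, -8, -16, -32 → -64.
X2: O, P, Q, R, S, T → U (letters move forward 1 place in the alphabet).
Combining the parts gives [x1=-64, x2=U].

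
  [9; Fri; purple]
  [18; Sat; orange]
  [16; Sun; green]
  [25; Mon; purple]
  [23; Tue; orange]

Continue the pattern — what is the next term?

For the first slot, alternating steps +9, −2, +9, −2, …: 9, 18, 16, 25, 23 → 32.
For the day, runs through the weekdays Mon→Sun: Fri, Sat, Sun, Mon, Tue → Wed.
Colour — repeats purple → orange → green: purple, orange, green, purple, orange → green.
Combining the parts gives [32; Wed; green].

[32; Wed; green]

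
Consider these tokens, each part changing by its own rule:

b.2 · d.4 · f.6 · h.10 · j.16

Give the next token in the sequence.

l.26

Letter goes b, d, f, h, j → l (letters move forward 2 places in the alphabet).
Second component: each term is the sum of the two before it, so 2, 4, 6, 10, 16 → 26.
So the next token is l.26.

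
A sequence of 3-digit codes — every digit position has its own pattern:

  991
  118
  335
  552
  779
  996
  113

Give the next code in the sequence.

330

First digit: 9, 1, 3, 5, 7, 9, 1 → 3 (+2 each step, mod 10).
Second digit: +2 each step, mod 10, so 9, 1, 3, 5, 7, 9, 1 → 3.
Third digit: −3 each step, mod 10, so 1, 8, 5, 2, 9, 6, 3 → 0.
Putting it together: 330.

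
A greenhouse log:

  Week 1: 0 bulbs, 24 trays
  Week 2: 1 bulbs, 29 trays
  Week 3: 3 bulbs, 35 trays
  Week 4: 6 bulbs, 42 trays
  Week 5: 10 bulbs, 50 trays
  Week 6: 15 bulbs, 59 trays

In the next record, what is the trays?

69

Trays: differences are 5, 6, 7, … (increasing by 1 each time), so 24, 29, 35, 42, 50, 59 → 69.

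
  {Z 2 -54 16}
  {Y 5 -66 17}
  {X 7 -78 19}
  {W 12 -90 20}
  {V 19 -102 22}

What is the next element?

{U 31 -114 23}

Letter: letters move back 1 place in the alphabet, so Z, Y, X, W, V → U.
Second value: 2, 5, 7, 12, 19 → 31 (each term is the sum of the two before it).
Third value: −12 each step; -54, -66, -78, -90, -102 → -114.
Fourth value: alternating steps +1, +2, +1, +2, …, so 16, 17, 19, 20, 22 → 23.
So the next element is {U 31 -114 23}.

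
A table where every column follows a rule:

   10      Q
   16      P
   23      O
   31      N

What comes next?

First component goes 10, 16, 23, 31 → 40 (differences are 6, 7, 8, … (increasing by 1 each time)).
Letter: letters move back 1 place in the alphabet; Q, P, O, N → M.
Putting it together: 40  M.

40  M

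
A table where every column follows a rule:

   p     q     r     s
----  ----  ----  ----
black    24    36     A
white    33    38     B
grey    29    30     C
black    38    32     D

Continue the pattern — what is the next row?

Column p: repeats black → white → grey; black, white, grey, black → white.
Column q — alternating steps +9, −4, +9, −4, …: 24, 33, 29, 38 → 34.
Column r: alternating steps +2, −8, +2, −8, …, so 36, 38, 30, 32 → 24.
Column s — letters move forward 1 place in the alphabet: A, B, C, D → E.
So the next row is white  34  24  E.

white  34  24  E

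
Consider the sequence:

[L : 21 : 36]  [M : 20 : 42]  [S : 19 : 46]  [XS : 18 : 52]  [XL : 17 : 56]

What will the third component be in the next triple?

62

Third component — alternating steps +6, +4, +6, +4, …: 36, 42, 46, 52, 56 → 62.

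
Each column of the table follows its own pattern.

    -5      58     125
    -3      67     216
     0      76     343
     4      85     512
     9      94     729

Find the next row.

15  103  1000

First component: differences are 2, 3, 4, … (increasing by 1 each time); -5, -3, 0, 4, 9 → 15.
Second component — +9 each step: 58, 67, 76, 85, 94 → 103.
Third component: perfect cubes: 5³, 6³, 7³, …, so 125, 216, 343, 512, 729 → 1000.
So the next row is 15  103  1000.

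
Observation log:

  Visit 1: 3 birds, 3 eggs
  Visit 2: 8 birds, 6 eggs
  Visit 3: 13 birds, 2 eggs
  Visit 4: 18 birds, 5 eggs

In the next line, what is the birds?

23

Birds: +5 each step, so 3, 8, 13, 18 → 23.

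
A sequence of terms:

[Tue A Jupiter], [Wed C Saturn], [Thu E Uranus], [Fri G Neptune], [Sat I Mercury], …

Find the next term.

[Sun K Venus]

Day: runs through the weekdays Mon→Sun; Tue, Wed, Thu, Fri, Sat → Sun.
Letter: letters move forward 2 places in the alphabet, so A, C, E, G, I → K.
Planet: runs through the planets Mercury→Neptune, so Jupiter, Saturn, Uranus, Neptune, Mercury → Venus.
Putting it together: [Sun K Venus].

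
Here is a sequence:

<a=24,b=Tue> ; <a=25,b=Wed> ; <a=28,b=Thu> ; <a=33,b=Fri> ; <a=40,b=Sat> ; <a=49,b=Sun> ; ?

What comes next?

<a=60,b=Mon>

For the a, differences are 1, 3, 5, … (increasing by 2 each time): 24, 25, 28, 33, 40, 49 → 60.
B: runs through the weekdays Mon→Sun, so Tue, Wed, Thu, Fri, Sat, Sun → Mon.
Putting it together: <a=60,b=Mon>.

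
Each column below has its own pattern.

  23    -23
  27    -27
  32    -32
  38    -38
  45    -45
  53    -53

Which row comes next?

62  -62

For the first component, differences are 4, 5, 6, … (increasing by 1 each time): 23, 27, 32, 38, 45, 53 → 62.
Second component — always the negative of the first component: -23, -27, -32, -38, -45, -53 → -62.
So the next row is 62  -62.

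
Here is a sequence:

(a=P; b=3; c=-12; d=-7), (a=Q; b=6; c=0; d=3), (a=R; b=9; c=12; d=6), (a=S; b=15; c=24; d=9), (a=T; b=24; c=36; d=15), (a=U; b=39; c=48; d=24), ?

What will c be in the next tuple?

60

For the c, +12 each step: -12, 0, 12, 24, 36, 48 → 60.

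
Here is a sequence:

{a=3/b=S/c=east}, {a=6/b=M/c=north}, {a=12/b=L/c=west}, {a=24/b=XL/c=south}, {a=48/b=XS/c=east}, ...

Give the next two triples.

{a=96/b=S/c=north}, {a=192/b=M/c=west}

A: 3, 6, 12, 24, 48 → 96 → 192 (×2 each step).
B: runs through clothing sizes XS→XL; S, M, L, XL, XS → S → M.
C — repeats east → north → west → south: east, north, west, south, east → north → west.
Putting the parts together: {a=96/b=S/c=north} and then {a=192/b=M/c=west}.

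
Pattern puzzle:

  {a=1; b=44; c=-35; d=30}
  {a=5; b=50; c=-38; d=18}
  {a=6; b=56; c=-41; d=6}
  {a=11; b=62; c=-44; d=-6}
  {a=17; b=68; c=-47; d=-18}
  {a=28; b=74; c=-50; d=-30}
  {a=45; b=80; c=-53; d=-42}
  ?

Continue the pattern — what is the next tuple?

{a=73; b=86; c=-56; d=-54}

A: each term is the sum of the two before it; 1, 5, 6, 11, 17, 28, 45 → 73.
B: +6 each step, so 44, 50, 56, 62, 68, 74, 80 → 86.
C: −3 each step; -35, -38, -41, -44, -47, -50, -53 → -56.
D: −12 each step, so 30, 18, 6, -6, -18, -30, -42 → -54.
So the next tuple is {a=73; b=86; c=-56; d=-54}.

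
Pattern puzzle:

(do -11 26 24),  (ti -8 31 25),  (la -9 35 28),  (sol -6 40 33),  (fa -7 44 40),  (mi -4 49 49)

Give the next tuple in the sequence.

Note goes do, ti, la, sol, fa, mi → re (runs backward through the solfège scale do→ti).
For the second slot, alternating steps +3, −1, +3, −1, …: -11, -8, -9, -6, -7, -4 → -5.
Third slot: alternating steps +5, +4, +5, +4, …; 26, 31, 35, 40, 44, 49 → 53.
Fourth slot: differences are 1, 3, 5, … (increasing by 2 each time), so 24, 25, 28, 33, 40, 49 → 60.
Putting it together: (re -5 53 60).

(re -5 53 60)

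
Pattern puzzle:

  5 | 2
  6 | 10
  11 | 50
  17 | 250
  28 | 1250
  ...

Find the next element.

45 | 6250

First value goes 5, 6, 11, 17, 28 → 45 (each term is the sum of the two before it).
For the second value, ×5 each step: 2, 10, 50, 250, 1250 → 6250.
So the next element is 45 | 6250.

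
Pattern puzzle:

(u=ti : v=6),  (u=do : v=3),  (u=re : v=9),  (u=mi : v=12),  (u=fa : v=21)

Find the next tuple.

For the u, runs through the solfège scale do→ti: ti, do, re, mi, fa → sol.
For the v, each term is the sum of the two before it: 6, 3, 9, 12, 21 → 33.
Putting it together: (u=sol : v=33).

(u=sol : v=33)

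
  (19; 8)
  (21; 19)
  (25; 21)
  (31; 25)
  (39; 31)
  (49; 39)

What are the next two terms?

(61; 49), (75; 61)

First component goes 19, 21, 25, 31, 39, 49 → 61 → 75 (differences are 2, 4, 6, … (increasing by 2 each time)).
Second component: 8, 19, 21, 25, 31, 39 → 49 → 61 (always the previous value of the first component).
So the next two terms are (61; 49) and (75; 61).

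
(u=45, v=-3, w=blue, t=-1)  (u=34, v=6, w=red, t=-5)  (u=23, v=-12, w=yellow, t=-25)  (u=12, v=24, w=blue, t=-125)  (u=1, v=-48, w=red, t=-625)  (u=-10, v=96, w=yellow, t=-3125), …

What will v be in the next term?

V goes -3, 6, -12, 24, -48, 96 → -192 (×(-2) each step).

-192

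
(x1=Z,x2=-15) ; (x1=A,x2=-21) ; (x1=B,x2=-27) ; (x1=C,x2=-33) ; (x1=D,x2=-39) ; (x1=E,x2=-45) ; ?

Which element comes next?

(x1=F,x2=-51)

X1 goes Z, A, B, C, D, E → F (letters move forward 1 place in the alphabet, wrapping Z→A).
X2 — −6 each step: -15, -21, -27, -33, -39, -45 → -51.
Putting it together: (x1=F,x2=-51).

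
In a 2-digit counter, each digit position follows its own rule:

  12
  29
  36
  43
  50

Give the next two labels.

For the first digit, +1 each step, mod 10: 1, 2, 3, 4, 5 → 6 → 7.
Second digit: −3 each step, mod 10; 2, 9, 6, 3, 0 → 7 → 4.
Putting the parts together: 67 and then 74.

67 then 74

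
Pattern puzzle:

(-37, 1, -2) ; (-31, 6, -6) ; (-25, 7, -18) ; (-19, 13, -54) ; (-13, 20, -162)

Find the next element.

(-7, 33, -486)

First value: -37, -31, -25, -19, -13 → -7 (+6 each step).
For the second value, each term is the sum of the two before it: 1, 6, 7, 13, 20 → 33.
Third value goes -2, -6, -18, -54, -162 → -486 (×3 each step).
Putting it together: (-7, 33, -486).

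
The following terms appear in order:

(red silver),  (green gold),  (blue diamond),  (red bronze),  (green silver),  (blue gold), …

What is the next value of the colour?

Colour: repeats red → green → blue, so red, green, blue, red, green, blue → red.

red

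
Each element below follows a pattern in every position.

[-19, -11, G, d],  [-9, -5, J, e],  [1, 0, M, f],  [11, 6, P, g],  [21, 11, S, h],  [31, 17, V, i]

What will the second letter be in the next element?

j

First slot: +10 each step, so -19, -9, 1, 11, 21, 31 → 41.
Second slot — alternating steps +6, +5, +6, +5, …: -11, -5, 0, 6, 11, 17 → 22.
First letter: letters move forward 3 places in the alphabet; G, J, M, P, S, V → Y.
For the second letter, letters move forward 1 place in the alphabet: d, e, f, g, h, i → j.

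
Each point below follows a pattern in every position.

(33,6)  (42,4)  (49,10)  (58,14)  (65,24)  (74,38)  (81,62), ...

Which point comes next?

(90,100)

First coordinate: alternating steps +9, +7, +9, +7, …; 33, 42, 49, 58, 65, 74, 81 → 90.
Second coordinate: each term is the sum of the two before it; 6, 4, 10, 14, 24, 38, 62 → 100.
Putting it together: (90,100).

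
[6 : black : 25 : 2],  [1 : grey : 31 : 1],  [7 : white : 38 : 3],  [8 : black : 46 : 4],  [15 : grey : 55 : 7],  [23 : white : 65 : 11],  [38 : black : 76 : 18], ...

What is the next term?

First component: each term is the sum of the two before it; 6, 1, 7, 8, 15, 23, 38 → 61.
Shade: repeats black → grey → white, so black, grey, white, black, grey, white, black → grey.
Third component: 25, 31, 38, 46, 55, 65, 76 → 88 (differences are 6, 7, 8, … (increasing by 1 each time)).
Fourth component goes 2, 1, 3, 4, 7, 11, 18 → 29 (each term is the sum of the two before it).
So the next term is [61 : grey : 88 : 29].

[61 : grey : 88 : 29]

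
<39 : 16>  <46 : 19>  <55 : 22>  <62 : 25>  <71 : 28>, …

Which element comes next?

<78 : 31>

First entry: alternating steps +7, +9, +7, +9, …; 39, 46, 55, 62, 71 → 78.
For the second entry, +3 each step: 16, 19, 22, 25, 28 → 31.
Combining the parts gives <78 : 31>.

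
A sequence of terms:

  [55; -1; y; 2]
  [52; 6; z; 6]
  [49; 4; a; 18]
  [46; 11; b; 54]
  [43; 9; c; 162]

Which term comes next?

[40; 16; d; 486]

First component goes 55, 52, 49, 46, 43 → 40 (−3 each step).
Second component: alternating steps +7, −2, +7, −2, …, so -1, 6, 4, 11, 9 → 16.
Letter goes y, z, a, b, c → d (letters move forward 1 place in the alphabet, wrapping Z→A).
Fourth component: ×3 each step; 2, 6, 18, 54, 162 → 486.
Combining the parts gives [40; 16; d; 486].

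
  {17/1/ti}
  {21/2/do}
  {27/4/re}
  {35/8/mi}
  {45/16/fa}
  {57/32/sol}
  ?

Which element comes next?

{71/64/la}

First entry: 17, 21, 27, 35, 45, 57 → 71 (differences are 4, 6, 8, … (increasing by 2 each time)).
Second entry goes 1, 2, 4, 8, 16, 32 → 64 (×2 each step).
Note goes ti, do, re, mi, fa, sol → la (runs through the solfège scale do→ti).
So the next element is {71/64/la}.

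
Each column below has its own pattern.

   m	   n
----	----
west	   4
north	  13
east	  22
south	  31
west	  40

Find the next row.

Column m: west, north, east, south, west → north (repeats west → north → east → south).
Column n — +9 each step: 4, 13, 22, 31, 40 → 49.
So the next row is north  49.

north  49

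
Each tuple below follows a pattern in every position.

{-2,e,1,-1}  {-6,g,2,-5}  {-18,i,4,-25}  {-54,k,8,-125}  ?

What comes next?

For the first part, ×3 each step: -2, -6, -18, -54 → -162.
Letter goes e, g, i, k → m (letters move forward 2 places in the alphabet).
Third part: 1, 2, 4, 8 → 16 (×2 each step).
Fourth part: ×5 each step; -1, -5, -25, -125 → -625.
Combining the parts gives {-162,m,16,-625}.

{-162,m,16,-625}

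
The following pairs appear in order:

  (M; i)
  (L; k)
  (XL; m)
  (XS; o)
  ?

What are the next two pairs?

(S; q), (M; s)

Size: runs through clothing sizes XS→XL, so M, L, XL, XS → S → M.
For the letter, letters move forward 2 places in the alphabet: i, k, m, o → q → s.
So the next two pairs are (S; q) and (M; s).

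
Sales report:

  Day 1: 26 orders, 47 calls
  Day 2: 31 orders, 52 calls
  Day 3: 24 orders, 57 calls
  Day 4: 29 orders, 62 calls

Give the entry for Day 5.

22 orders, 67 calls

Orders: 26, 31, 24, 29 → 22 (alternating steps +5, −7, +5, −7, …).
For the calls, +5 each step: 47, 52, 57, 62 → 67.
Combining the parts gives 22 orders, 67 calls.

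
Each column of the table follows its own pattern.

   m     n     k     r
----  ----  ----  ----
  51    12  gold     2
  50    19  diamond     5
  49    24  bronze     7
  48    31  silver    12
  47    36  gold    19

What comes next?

46  43  diamond  31

For the column m, −1 each step: 51, 50, 49, 48, 47 → 46.
Column n: alternating steps +7, +5, +7, +5, …, so 12, 19, 24, 31, 36 → 43.
Column k goes gold, diamond, bronze, silver, gold → diamond (repeats gold → diamond → bronze → silver).
Column r: each term is the sum of the two before it; 2, 5, 7, 12, 19 → 31.
So the next row is 46  43  diamond  31.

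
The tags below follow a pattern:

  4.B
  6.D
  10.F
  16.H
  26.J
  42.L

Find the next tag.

First component goes 4, 6, 10, 16, 26, 42 → 68 (each term is the sum of the two before it).
Letter: B, D, F, H, J, L → N (letters move forward 2 places in the alphabet).
So the next tag is 68.N.

68.N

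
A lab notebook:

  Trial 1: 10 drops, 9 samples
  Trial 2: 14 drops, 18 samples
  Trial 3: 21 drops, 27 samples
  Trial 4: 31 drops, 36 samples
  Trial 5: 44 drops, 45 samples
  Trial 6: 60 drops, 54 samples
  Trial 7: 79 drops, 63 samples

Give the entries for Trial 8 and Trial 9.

101 drops, 72 samples; 126 drops, 81 samples

Drops: 10, 14, 21, 31, 44, 60, 79 → 101 → 126 (differences are 4, 7, 10, … (increasing by 3 each time)).
Samples goes 9, 18, 27, 36, 45, 54, 63 → 72 → 81 (+9 each step).
Putting the parts together: 101 drops, 72 samples and then 126 drops, 81 samples.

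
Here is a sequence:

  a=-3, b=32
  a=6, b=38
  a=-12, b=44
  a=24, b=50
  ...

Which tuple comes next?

a=-48, b=56

A — ×(-2) each step: -3, 6, -12, 24 → -48.
B: +6 each step; 32, 38, 44, 50 → 56.
So the next tuple is a=-48, b=56.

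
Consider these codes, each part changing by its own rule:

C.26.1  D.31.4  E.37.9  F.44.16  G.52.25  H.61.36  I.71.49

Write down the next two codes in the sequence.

J.82.64 then K.94.81

For the letter, letters move forward 1 place in the alphabet: C, D, E, F, G, H, I → J → K.
Second component: 26, 31, 37, 44, 52, 61, 71 → 82 → 94 (differences are 5, 6, 7, … (increasing by 1 each time)).
Third component: perfect squares: 1², 2², 3², …; 1, 4, 9, 16, 25, 36, 49 → 64 → 81.
Putting the parts together: J.82.64 and then K.94.81.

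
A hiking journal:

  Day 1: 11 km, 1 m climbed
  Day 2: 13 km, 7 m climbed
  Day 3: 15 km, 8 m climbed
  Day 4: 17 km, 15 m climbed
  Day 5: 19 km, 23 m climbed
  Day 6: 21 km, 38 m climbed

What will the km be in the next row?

Km — +2 each step: 11, 13, 15, 17, 19, 21 → 23.
M climbed: each term is the sum of the two before it, so 1, 7, 8, 15, 23, 38 → 61.

23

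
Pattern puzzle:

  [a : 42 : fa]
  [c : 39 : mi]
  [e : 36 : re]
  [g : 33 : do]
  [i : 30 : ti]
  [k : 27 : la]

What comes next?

[m : 24 : sol]

Letter: letters move forward 2 places in the alphabet; a, c, e, g, i, k → m.
Second part — −3 each step: 42, 39, 36, 33, 30, 27 → 24.
Note — runs backward through the solfège scale do→ti: fa, mi, re, do, ti, la → sol.
Putting it together: [m : 24 : sol].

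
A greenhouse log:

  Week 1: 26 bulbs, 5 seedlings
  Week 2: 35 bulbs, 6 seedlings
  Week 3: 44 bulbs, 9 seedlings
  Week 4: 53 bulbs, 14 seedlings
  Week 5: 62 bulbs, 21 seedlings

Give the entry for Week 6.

71 bulbs, 30 seedlings

Bulbs: 26, 35, 44, 53, 62 → 71 (+9 each step).
Seedlings: differences are 1, 3, 5, … (increasing by 2 each time); 5, 6, 9, 14, 21 → 30.
So the next row is 71 bulbs, 30 seedlings.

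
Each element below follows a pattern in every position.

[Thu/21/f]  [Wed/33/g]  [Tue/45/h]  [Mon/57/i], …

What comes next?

[Sun/69/j]

Day — runs backward through the weekdays Mon→Sun: Thu, Wed, Tue, Mon → Sun.
Second entry: 21, 33, 45, 57 → 69 (+12 each step).
Letter goes f, g, h, i → j (letters move forward 1 place in the alphabet).
Combining the parts gives [Sun/69/j].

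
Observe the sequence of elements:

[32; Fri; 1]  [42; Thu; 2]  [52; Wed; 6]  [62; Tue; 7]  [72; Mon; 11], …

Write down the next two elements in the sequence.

[82; Sun; 12], [92; Sat; 16]

First component: +10 each step, so 32, 42, 52, 62, 72 → 82 → 92.
Day: runs backward through the weekdays Mon→Sun, so Fri, Thu, Wed, Tue, Mon → Sun → Sat.
Third component goes 1, 2, 6, 7, 11 → 12 → 16 (alternating steps +1, +4, +1, +4, …).
So the next two elements are [82; Sun; 12] and [92; Sat; 16].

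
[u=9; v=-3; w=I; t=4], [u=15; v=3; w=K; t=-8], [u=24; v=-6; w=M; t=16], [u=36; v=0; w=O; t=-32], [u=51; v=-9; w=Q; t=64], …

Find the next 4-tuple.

U goes 9, 15, 24, 36, 51 → 69 (differences are 6, 9, 12, … (increasing by 3 each time)).
V: alternating steps +6, −9, +6, −9, …; -3, 3, -6, 0, -9 → -3.
W goes I, K, M, O, Q → S (letters move forward 2 places in the alphabet).
T: ×(-2) each step; 4, -8, 16, -32, 64 → -128.
Combining the parts gives [u=69; v=-3; w=S; t=-128].

[u=69; v=-3; w=S; t=-128]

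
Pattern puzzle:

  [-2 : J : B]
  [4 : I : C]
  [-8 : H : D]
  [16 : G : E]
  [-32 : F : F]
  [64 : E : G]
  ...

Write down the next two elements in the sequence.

[-128 : D : H], [256 : C : I]

For the first part, ×(-2) each step: -2, 4, -8, 16, -32, 64 → -128 → 256.
For the first letter, letters move back 1 place in the alphabet: J, I, H, G, F, E → D → C.
Second letter: letters move forward 1 place in the alphabet; B, C, D, E, F, G → H → I.
Putting the parts together: [-128 : D : H] and then [256 : C : I].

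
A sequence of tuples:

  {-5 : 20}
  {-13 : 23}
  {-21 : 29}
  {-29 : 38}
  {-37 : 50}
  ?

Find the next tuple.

First value — −8 each step: -5, -13, -21, -29, -37 → -45.
Second value: 20, 23, 29, 38, 50 → 65 (differences are 3, 6, 9, … (increasing by 3 each time)).
Combining the parts gives {-45 : 65}.

{-45 : 65}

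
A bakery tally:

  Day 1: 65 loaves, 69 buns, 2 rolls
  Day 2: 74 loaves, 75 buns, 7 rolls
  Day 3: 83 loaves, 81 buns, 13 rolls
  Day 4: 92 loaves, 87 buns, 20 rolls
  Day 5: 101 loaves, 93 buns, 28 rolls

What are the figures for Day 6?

Loaves: 65, 74, 83, 92, 101 → 110 (+9 each step).
Buns: 69, 75, 81, 87, 93 → 99 (+6 each step).
Rolls: differences are 5, 6, 7, … (increasing by 1 each time), so 2, 7, 13, 20, 28 → 37.
So the next line is 110 loaves, 99 buns, 37 rolls.

110 loaves, 99 buns, 37 rolls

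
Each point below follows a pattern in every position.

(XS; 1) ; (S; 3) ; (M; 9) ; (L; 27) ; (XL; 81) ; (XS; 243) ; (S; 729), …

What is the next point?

(M; 2187)

Size: repeats XS → S → M → L → XL; XS, S, M, L, XL, XS, S → M.
Second slot: ×3 each step; 1, 3, 9, 27, 81, 243, 729 → 2187.
So the next point is (M; 2187).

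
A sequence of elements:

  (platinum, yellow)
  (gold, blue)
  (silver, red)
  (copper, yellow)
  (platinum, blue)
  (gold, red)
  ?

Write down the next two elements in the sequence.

(silver, yellow), (copper, blue)

For the metal, repeats platinum → gold → silver → copper: platinum, gold, silver, copper, platinum, gold → silver → copper.
Colour: yellow, blue, red, yellow, blue, red → yellow → blue (repeats yellow → blue → red).
Putting the parts together: (silver, yellow) and then (copper, blue).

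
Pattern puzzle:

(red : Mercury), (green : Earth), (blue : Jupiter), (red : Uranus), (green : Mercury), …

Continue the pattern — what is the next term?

Colour: repeats red → green → blue; red, green, blue, red, green → blue.
Planet goes Mercury, Earth, Jupiter, Uranus, Mercury → Earth (repeats Mercury → Earth → Jupiter → Uranus).
So the next term is (blue : Earth).

(blue : Earth)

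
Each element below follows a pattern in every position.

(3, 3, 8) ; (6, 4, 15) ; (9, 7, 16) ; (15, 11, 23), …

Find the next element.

(24, 18, 24)

First coordinate: 3, 6, 9, 15 → 24 (each term is the sum of the two before it).
Second coordinate: 3, 4, 7, 11 → 18 (each term is the sum of the two before it).
Third coordinate — alternating steps +7, +1, +7, +1, …: 8, 15, 16, 23 → 24.
Combining the parts gives (24, 18, 24).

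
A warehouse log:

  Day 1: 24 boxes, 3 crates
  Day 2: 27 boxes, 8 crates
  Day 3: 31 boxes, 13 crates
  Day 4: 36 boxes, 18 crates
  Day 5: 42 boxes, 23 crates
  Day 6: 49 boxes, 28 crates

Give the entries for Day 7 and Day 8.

Boxes goes 24, 27, 31, 36, 42, 49 → 57 → 66 (differences are 3, 4, 5, … (increasing by 1 each time)).
Crates: +5 each step, so 3, 8, 13, 18, 23, 28 → 33 → 38.
So the next two rows are 57 boxes, 33 crates and 66 boxes, 38 crates.

57 boxes, 33 crates; 66 boxes, 38 crates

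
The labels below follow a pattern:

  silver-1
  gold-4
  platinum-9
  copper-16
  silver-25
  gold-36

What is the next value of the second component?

Second component goes 1, 4, 9, 16, 25, 36 → 49 (perfect squares: 1², 2², 3², …).

49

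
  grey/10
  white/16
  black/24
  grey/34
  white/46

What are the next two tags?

Shade: repeats grey → white → black, so grey, white, black, grey, white → black → grey.
Second component goes 10, 16, 24, 34, 46 → 60 → 76 (differences are 6, 8, 10, … (increasing by 2 each time)).
Putting the parts together: black/60 and then grey/76.

black/60 then grey/76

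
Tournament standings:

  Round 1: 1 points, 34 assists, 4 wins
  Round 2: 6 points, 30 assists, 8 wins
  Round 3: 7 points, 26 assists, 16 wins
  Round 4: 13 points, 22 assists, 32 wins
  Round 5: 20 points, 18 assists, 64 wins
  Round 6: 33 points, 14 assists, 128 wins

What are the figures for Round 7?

Points: 1, 6, 7, 13, 20, 33 → 53 (each term is the sum of the two before it).
For the assists, −4 each step: 34, 30, 26, 22, 18, 14 → 10.
Wins goes 4, 8, 16, 32, 64, 128 → 256 (×2 each step).
Combining the parts gives 53 points, 10 assists, 256 wins.

53 points, 10 assists, 256 wins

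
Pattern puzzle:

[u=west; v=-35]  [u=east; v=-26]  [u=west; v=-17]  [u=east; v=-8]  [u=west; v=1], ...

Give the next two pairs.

[u=east; v=10], [u=west; v=19]

U: west, east, west, east, west → east → west (alternates west ↔ east).
V: +9 each step; -35, -26, -17, -8, 1 → 10 → 19.
Putting the parts together: [u=east; v=10] and then [u=west; v=19].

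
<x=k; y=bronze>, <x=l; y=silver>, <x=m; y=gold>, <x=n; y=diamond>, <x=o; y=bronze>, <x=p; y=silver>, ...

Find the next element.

<x=q; y=gold>

X: letters move forward 1 place in the alphabet; k, l, m, n, o, p → q.
Y: repeats bronze → silver → gold → diamond; bronze, silver, gold, diamond, bronze, silver → gold.
Putting it together: <x=q; y=gold>.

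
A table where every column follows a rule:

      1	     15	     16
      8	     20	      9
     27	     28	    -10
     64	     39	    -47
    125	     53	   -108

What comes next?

216  70  -199

First component: 1, 8, 27, 64, 125 → 216 (perfect cubes: 1³, 2³, 3³, …).
Second component: differences are 5, 8, 11, … (increasing by 3 each time), so 15, 20, 28, 39, 53 → 70.
Third component: together with the first component always sums to 17, so 16, 9, -10, -47, -108 → -199.
Combining the parts gives 216  70  -199.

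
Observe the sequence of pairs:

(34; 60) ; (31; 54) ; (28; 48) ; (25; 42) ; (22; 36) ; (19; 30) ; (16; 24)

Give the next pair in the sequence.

First component: −3 each step; 34, 31, 28, 25, 22, 19, 16 → 13.
For the second component, −6 each step: 60, 54, 48, 42, 36, 30, 24 → 18.
So the next pair is (13; 18).

(13; 18)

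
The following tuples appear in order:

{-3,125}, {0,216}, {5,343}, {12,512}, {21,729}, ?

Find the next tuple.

First entry: differences are 3, 5, 7, … (increasing by 2 each time), so -3, 0, 5, 12, 21 → 32.
Second entry: perfect cubes: 5³, 6³, 7³, …, so 125, 216, 343, 512, 729 → 1000.
Combining the parts gives {32,1000}.

{32,1000}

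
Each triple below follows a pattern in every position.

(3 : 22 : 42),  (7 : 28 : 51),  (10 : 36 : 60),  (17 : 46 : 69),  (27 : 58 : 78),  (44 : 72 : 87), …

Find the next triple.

For the first entry, each term is the sum of the two before it: 3, 7, 10, 17, 27, 44 → 71.
Second entry: differences are 6, 8, 10, … (increasing by 2 each time); 22, 28, 36, 46, 58, 72 → 88.
For the third entry, +9 each step: 42, 51, 60, 69, 78, 87 → 96.
So the next triple is (71 : 88 : 96).

(71 : 88 : 96)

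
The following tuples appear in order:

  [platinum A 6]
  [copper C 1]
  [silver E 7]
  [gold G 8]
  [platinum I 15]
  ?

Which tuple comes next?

Metal: repeats platinum → copper → silver → gold; platinum, copper, silver, gold, platinum → copper.
Letter: A, C, E, G, I → K (letters move forward 2 places in the alphabet).
Third part goes 6, 1, 7, 8, 15 → 23 (each term is the sum of the two before it).
Combining the parts gives [copper K 23].

[copper K 23]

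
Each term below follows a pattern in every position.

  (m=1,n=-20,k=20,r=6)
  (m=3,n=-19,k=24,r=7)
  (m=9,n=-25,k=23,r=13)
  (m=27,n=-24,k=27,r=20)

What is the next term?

(m=81,n=-30,k=26,r=33)

M: 1, 3, 9, 27 → 81 (×3 each step).
For the n, alternating steps +1, −6, +1, −6, …: -20, -19, -25, -24 → -30.
K — alternating steps +4, −1, +4, −1, …: 20, 24, 23, 27 → 26.
R — each term is the sum of the two before it: 6, 7, 13, 20 → 33.
Combining the parts gives (m=81,n=-30,k=26,r=33).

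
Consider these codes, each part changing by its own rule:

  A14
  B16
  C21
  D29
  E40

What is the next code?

Letter — letters move forward 1 place in the alphabet: A, B, C, D, E → F.
Second component: differences are 2, 5, 8, … (increasing by 3 each time); 14, 16, 21, 29, 40 → 54.
So the next code is F54.

F54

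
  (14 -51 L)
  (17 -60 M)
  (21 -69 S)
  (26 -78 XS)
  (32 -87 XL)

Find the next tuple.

(39 -96 L)

First value: 14, 17, 21, 26, 32 → 39 (differences are 3, 4, 5, … (increasing by 1 each time)).
Second value goes -51, -60, -69, -78, -87 → -96 (−9 each step).
Size — runs backward through clothing sizes XS→XL: L, M, S, XS, XL → L.
Combining the parts gives (39 -96 L).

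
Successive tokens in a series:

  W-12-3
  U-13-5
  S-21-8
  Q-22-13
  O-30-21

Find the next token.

M-31-34

Letter: letters move back 2 places in the alphabet; W, U, S, Q, O → M.
Second component goes 12, 13, 21, 22, 30 → 31 (alternating steps +1, +8, +1, +8, …).
For the third component, each term is the sum of the two before it: 3, 5, 8, 13, 21 → 34.
Combining the parts gives M-31-34.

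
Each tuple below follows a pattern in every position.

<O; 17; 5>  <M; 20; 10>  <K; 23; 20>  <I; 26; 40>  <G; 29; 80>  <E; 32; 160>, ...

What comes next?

Letter: letters move back 2 places in the alphabet; O, M, K, I, G, E → C.
For the second part, +3 each step: 17, 20, 23, 26, 29, 32 → 35.
Third part — ×2 each step: 5, 10, 20, 40, 80, 160 → 320.
Putting it together: <C; 35; 320>.

<C; 35; 320>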